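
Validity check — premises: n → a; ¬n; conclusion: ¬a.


This is denying the antecedent (fallacy). There exist truth assignments where the premises are all true but the conclusion is false.

Invalid.


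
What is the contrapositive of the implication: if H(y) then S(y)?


The contrapositive of (P → Q) is (¬Q → ¬P); it is logically equivalent to the original.
Here P = 'H(y)' and Q = 'S(y)'.

If not (S(y)), then not (H(y)).


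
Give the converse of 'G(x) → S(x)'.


The converse of (P → Q) is (Q → P). It is not in general equivalent to the original.
Here P = 'G(x)' and Q = 'S(x)'.

If S(x), then G(x).


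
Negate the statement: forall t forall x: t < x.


Negation flips each quantifier (∀↔∃) and negates the inner predicate.
¬(forall t forall x: φ) = exists t exists x: ¬φ.

exists t exists x: ~(t < x)


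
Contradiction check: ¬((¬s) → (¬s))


Truth table over {s}:
s | φ
-----
F | F
T | F
Every row is false.

Yes, it is a contradiction.


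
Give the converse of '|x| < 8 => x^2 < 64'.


The converse of (P → Q) is (Q → P). It is not in general equivalent to the original.
Here P = '|x| < 8' and Q = 'x^2 < 64'.

If x^2 < 64, then |x| < 8.


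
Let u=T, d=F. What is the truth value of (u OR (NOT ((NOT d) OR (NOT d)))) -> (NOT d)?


Substitute u=T, d=F:
NOT d = T
NOT d = T
(NOT d) OR (NOT d) = T OR T = T
NOT ((NOT d) OR (NOT d)) = F
u OR (NOT ((NOT d) OR (NOT d))) = T OR F = T
NOT d = T
(u OR (NOT ((NOT d) OR (NOT d)))) -> (NOT d) = T -> T = T

T


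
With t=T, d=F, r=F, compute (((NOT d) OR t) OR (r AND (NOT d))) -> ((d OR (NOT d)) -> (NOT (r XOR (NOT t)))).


Substitute t=T, d=F, r=F:
… (earlier sub-steps elided)
NOT d = T
r AND (NOT d) = F AND T = F
((NOT d) OR t) OR (r AND (NOT d)) = T OR F = T
NOT d = T
d OR (NOT d) = F OR T = T
NOT t = F
r XOR (NOT t) = F XOR F = F
NOT (r XOR (NOT t)) = T
(d OR (NOT d)) -> (NOT (r XOR (NOT t))) = T -> T = T
(((NOT d) OR t) OR (r AND (NOT d))) -> ((d OR (NOT d)) -> (NOT (r XOR (NOT t)))) = T -> T = T

T


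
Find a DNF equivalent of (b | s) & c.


Step 1: Distribute ∧ over ∨: (b ∨ s) ∧ c = (b ∧ c) ∨ (s ∧ c).

(b & c) | (s & c)


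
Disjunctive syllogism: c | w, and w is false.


Disjunctive syllogism: from (P ∨ Q) and ¬P, infer Q.
One disjunct, 'w', is ruled out; the other must hold.

c


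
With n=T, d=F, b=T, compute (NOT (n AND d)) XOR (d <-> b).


Substitute n=T, d=F, b=T:
n AND d = T AND F = F
NOT (n AND d) = T
d <-> b = F <-> T = F
(NOT (n AND d)) XOR (d <-> b) = T XOR F = T

T


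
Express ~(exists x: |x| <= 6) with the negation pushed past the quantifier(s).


¬(forall x: φ) = exists x: ¬φ, and ¬(exists x: φ) = forall x: ¬φ.
Apply to the existential statement.

forall x: ~(|x| <= 6)


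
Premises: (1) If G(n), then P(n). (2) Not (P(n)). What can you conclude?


Modus tollens: from (P → Q) and ¬Q, infer ¬P.
Q = 'P(n)' is denied; since P → Q, P must also fail.

Not (G(n)).


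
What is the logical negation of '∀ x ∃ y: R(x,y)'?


Negation flips each quantifier (∀↔∃) and negates the inner predicate.
¬(∀ x ∃ y: φ) = ∃ x ∀ y: ¬φ.

∃ x ∀ y: ¬(R(x,y))


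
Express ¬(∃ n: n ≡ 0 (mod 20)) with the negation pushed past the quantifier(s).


¬(∀ x: φ) = ∃ x: ¬φ, and ¬(∃ x: φ) = ∀ x: ¬φ.
Apply to the existential statement.

∀ n: ¬(n ≡ 0 (mod 20))


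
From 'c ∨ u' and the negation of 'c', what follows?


Disjunctive syllogism: from (P ∨ Q) and ¬P, infer Q.
One disjunct, 'c', is ruled out; the other must hold.

u


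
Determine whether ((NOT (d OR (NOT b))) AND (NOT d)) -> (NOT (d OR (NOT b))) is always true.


Build the truth table over {b, d}:
b | d | φ
---------
F | F | T
T | F | T
F | T | T
T | T | T
Every row evaluates to true.

Yes, it is a tautology.


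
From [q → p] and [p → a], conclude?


Hypothetical syllogism: from (P → Q) and (Q → R), infer (P → R).
Chain the two implications through the shared middle term 'p'.

q → a


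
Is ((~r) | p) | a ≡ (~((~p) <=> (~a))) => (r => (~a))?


Compare truth tables:
a | p | r | φ | ψ
-----------------
False | False | False | True | True
True | False | False | True | True
False | True | False | True | True
True | True | False | True | True
False | False | True | False | True
True | False | True | True | False
False | True | True | True | True
True | True | True | True | True
They differ at row 5 (a=False, p=False, r=True): φ=False but ψ=True.

No, they are not logically equivalent.


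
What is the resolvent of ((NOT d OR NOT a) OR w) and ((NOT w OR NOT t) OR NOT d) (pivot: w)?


The clauses contain complementary literals w and NOTw.
Resolution eliminates this pair and disjoins the remaining literals (merging duplicates).

((NOT d OR NOT a) OR NOT t)


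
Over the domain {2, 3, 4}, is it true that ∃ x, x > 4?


Evaluate the predicate on each element: 2:F, 3:F, 4:F.
No element satisfies the predicate.

F


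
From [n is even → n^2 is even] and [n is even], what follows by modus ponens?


Modus ponens: from (P → Q) and P, infer Q.
P = 'n is even' is asserted, and P → Q holds, so Q follows.

n^2 is even.


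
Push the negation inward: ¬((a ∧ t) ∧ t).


De Morgan: the negation of a conjunction is the disjunction of the negations.
Distribute ¬ across ∧, flipping it to ∨, and negate each literal.

((¬a) ∨ (¬t)) ∨ (¬t)


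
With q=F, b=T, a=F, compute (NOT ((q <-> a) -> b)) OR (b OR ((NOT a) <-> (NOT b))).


Substitute q=F, b=T, a=F:
q <-> a = F <-> F = T
(q <-> a) -> b = T -> T = T
NOT ((q <-> a) -> b) = F
NOT a = T
NOT b = F
(NOT a) <-> (NOT b) = T <-> F = F
b OR ((NOT a) <-> (NOT b)) = T OR F = T
(NOT ((q <-> a) -> b)) OR (b OR ((NOT a) <-> (NOT b))) = F OR T = T

T


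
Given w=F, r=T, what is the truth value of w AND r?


Conjunction is true only when both operands are true.
Substitute: w=F, r=T.
F AND T evaluates to F.

F


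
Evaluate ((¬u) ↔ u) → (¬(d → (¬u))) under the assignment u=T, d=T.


Substitute u=T, d=T:
¬u = F
(¬u) ↔ u = F ↔ T = F
¬u = F
d → (¬u) = T → F = F
¬(d → (¬u)) = T
((¬u) ↔ u) → (¬(d → (¬u))) = F → T = T

T


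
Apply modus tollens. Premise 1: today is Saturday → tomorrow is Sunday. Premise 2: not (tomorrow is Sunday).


Modus tollens: from (P → Q) and ¬Q, infer ¬P.
Q = 'tomorrow is Sunday' is denied; since P → Q, P must also fail.

Not (today is Saturday).


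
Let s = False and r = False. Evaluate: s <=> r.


Biconditional is true when both operands have the same truth value.
Substitute: s=False, r=False.
False <=> False evaluates to True.

True


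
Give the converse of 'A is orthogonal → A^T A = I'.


The converse of (P → Q) is (Q → P). It is not in general equivalent to the original.
Here P = 'A is orthogonal' and Q = 'A^T A = I'.

If A^T A = I, then A is orthogonal.


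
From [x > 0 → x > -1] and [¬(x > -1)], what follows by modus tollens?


Modus tollens: from (P → Q) and ¬Q, infer ¬P.
Q = 'x > -1' is denied; since P → Q, P must also fail.

Not (x > 0).


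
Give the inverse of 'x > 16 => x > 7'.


The inverse of (P → Q) is (¬P → ¬Q). It is equivalent to the converse, not to the original.
Here P = 'x > 16' and Q = 'x > 7'.

If not (x > 16), then not (x > 7).


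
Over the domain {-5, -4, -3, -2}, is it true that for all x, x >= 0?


Evaluate the predicate on each element: -5:F, -4:F, -3:F, -2:F.
Counterexample x = -5 fails the predicate.

F


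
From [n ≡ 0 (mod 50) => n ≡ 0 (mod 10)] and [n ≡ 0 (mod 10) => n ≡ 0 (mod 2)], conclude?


Hypothetical syllogism: from (P → Q) and (Q → R), infer (P → R).
Chain the two implications through the shared middle term 'n ≡ 0 (mod 10)'.

n ≡ 0 (mod 50) => n ≡ 0 (mod 2)


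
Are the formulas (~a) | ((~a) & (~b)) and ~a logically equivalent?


Compare truth tables:
a | b | φ | ψ
-------------
False | False | True | True
True | False | False | False
False | True | True | True
True | True | False | False
The columns φ and ψ agree on every row.

Yes, they are logically equivalent.


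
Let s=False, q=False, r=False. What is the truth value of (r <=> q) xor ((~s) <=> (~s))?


Substitute s=False, q=False, r=False:
r <=> q = False <=> False = True
~s = True
~s = True
(~s) <=> (~s) = True <=> True = True
(r <=> q) xor ((~s) <=> (~s)) = True xor True = False

False


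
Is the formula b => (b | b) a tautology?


Build the truth table over {b}:
b | φ
-----
False | True
True | True
Every row evaluates to true.

Yes, it is a tautology.


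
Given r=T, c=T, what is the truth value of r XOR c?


Exclusive or is true when exactly one operand is true.
Substitute: r=T, c=T.
T XOR T evaluates to F.

F


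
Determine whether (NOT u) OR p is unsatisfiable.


Truth table over {p, u}:
p | u | φ
---------
F | F | T
T | F | T
F | T | F
T | T | T
Satisfying assignment at row 1: p=F, u=F gives T.

No, it is not a contradiction.


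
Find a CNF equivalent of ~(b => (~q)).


Step 1: Rewrite b → (¬q) as ¬b ∨ (¬q).
Step 2: Negate: ¬(¬b ∨ (¬q)) = b ∧ ¬(¬q) (De Morgan + double negation).
Step 3: Eliminate any double negations (¬¬X = X).

b & q


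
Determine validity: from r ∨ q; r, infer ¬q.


This is affirming a disjunct (fallacy). There exist truth assignments where the premises are all true but the conclusion is false.

Invalid.


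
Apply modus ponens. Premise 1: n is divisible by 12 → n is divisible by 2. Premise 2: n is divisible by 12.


Modus ponens: from (P → Q) and P, infer Q.
P = 'n is divisible by 12' is asserted, and P → Q holds, so Q follows.

n is divisible by 2.


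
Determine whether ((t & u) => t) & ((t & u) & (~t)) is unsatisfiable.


Truth table over {t, u}:
t | u | φ
---------
False | False | False
True | False | False
False | True | False
True | True | False
Every row is false.

Yes, it is a contradiction.


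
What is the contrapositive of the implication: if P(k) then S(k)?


The contrapositive of (P → Q) is (¬Q → ¬P); it is logically equivalent to the original.
Here P = 'P(k)' and Q = 'S(k)'.

If not (S(k)), then not (P(k)).


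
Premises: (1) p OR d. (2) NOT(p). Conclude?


Disjunctive syllogism: from (P ∨ Q) and ¬P, infer Q.
One disjunct, 'p', is ruled out; the other must hold.

d


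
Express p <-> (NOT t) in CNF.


Step 1: Rewrite p ↔ (¬t) as (p → (¬t)) ∧ ((¬t) → p).
Step 2: Rewrite each implication as a disjunction.
Step 3: Eliminate any double negations (¬¬X = X).

((NOT p) OR (NOT t)) AND (t OR p)


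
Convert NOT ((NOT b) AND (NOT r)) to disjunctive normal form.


Step 1: Apply De Morgan: ¬((¬b) ∧ (¬r)) = ¬(¬b) ∨ ¬(¬r).
Step 2: Eliminate any double negations (¬¬X = X).

b OR r


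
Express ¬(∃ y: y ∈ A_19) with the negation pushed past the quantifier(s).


¬(∀ x: φ) = ∃ x: ¬φ, and ¬(∃ x: φ) = ∀ x: ¬φ.
Apply to the existential statement.

∀ y: ¬(y ∈ A_19)


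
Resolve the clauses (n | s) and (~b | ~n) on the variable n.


The clauses contain complementary literals n and ~n.
Resolution eliminates this pair and disjoins the remaining literals (merging duplicates).

(s | ~b)


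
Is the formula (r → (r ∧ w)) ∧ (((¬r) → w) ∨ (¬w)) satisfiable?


Search for a satisfying assignment over {r, w}.
Try r=F, w=F: the formula evaluates to T.
A satisfying assignment exists.

Satisfiable.


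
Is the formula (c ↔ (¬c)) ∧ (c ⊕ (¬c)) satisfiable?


Check all 2 assignments over {c}:
c | φ
-----
F | F
T | F
No assignment makes the formula true.

Unsatisfiable.


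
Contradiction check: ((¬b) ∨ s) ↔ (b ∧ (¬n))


Truth table over {b, n, s}:
b | n | s | φ
-------------
F | F | F | F
T | F | F | F
F | T | F | F
T | T | F | T
F | F | T | F
T | F | T | T
F | T | T | F
T | T | T | F
Satisfying assignment at row 4: b=T, n=T, s=F gives T.

No, it is not a contradiction.


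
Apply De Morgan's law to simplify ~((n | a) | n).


De Morgan: the negation of a disjunction is the conjunction of the negations.
Distribute ~ across |, flipping it to &, and negate each literal.

((~n) & (~a)) & (~n)


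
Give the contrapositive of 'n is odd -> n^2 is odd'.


The contrapositive of (P → Q) is (¬Q → ¬P); it is logically equivalent to the original.
Here P = 'n is odd' and Q = 'n^2 is odd'.

If not (n^2 is odd), then not (n is odd).


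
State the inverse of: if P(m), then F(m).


The inverse of (P → Q) is (¬P → ¬Q). It is equivalent to the converse, not to the original.
Here P = 'P(m)' and Q = 'F(m)'.

If not (P(m)), then not (F(m)).


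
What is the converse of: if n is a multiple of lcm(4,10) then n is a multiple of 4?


The converse of (P → Q) is (Q → P). It is not in general equivalent to the original.
Here P = 'n is a multiple of lcm(4,10)' and Q = 'n is a multiple of 4'.

If n is a multiple of 4, then n is a multiple of lcm(4,10).


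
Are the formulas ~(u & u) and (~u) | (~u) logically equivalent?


Compare truth tables:
u | φ | ψ
---------
False | True | True
True | False | False
The columns φ and ψ agree on every row.

Yes, they are logically equivalent.


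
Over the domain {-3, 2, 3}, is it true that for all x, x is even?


Evaluate the predicate on each element: -3:F, 2:T, 3:F.
Counterexample x = -3 fails the predicate.

F


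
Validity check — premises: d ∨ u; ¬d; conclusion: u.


This matches the form of disjunctive syllogism: the conclusion follows in every model of the premises.

Valid.


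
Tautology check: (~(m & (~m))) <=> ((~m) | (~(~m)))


Build the truth table over {m}:
m | φ
-----
False | True
True | True
Every row evaluates to true.

Yes, it is a tautology.


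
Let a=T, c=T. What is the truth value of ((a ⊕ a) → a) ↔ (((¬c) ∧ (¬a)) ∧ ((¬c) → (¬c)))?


Substitute a=T, c=T:
a ⊕ a = T ⊕ T = F
(a ⊕ a) → a = F → T = T
¬c = F
¬a = F
(¬c) ∧ (¬a) = F ∧ F = F
¬c = F
¬c = F
(¬c) → (¬c) = F → F = T
((¬c) ∧ (¬a)) ∧ ((¬c) → (¬c)) = F ∧ T = F
((a ⊕ a) → a) ↔ (((¬c) ∧ (¬a)) ∧ ((¬c) → (¬c))) = T ↔ F = F

F


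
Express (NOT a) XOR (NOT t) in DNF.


Step 1: (¬a) ⊕ (¬t) is true exactly when they disagree: ((¬a) ∧ ¬(¬t)) ∨ (¬(¬a) ∧ (¬t)).
Step 2: Eliminate any double negations (¬¬X = X).

((NOT a) AND t) OR (a AND (NOT t))


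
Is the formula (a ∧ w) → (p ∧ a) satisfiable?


Search for a satisfying assignment over {a, p, w}.
Try a=F, p=F, w=F: the formula evaluates to T.
A satisfying assignment exists.

Satisfiable.


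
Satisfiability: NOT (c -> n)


Search for a satisfying assignment over {c, n}.
Try c=T, n=F: the formula evaluates to T.
A satisfying assignment exists.

Satisfiable.


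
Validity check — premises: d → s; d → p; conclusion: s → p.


This is (no valid rule). There exist truth assignments where the premises are all true but the conclusion is false.

Invalid.


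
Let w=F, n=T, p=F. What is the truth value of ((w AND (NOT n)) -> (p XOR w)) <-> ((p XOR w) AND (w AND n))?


Substitute w=F, n=T, p=F:
NOT n = F
w AND (NOT n) = F AND F = F
p XOR w = F XOR F = F
(w AND (NOT n)) -> (p XOR w) = F -> F = T
p XOR w = F XOR F = F
w AND n = F AND T = F
(p XOR w) AND (w AND n) = F AND F = F
((w AND (NOT n)) -> (p XOR w)) <-> ((p XOR w) AND (w AND n)) = T <-> F = F

F


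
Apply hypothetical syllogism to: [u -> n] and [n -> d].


Hypothetical syllogism: from (P → Q) and (Q → R), infer (P → R).
Chain the two implications through the shared middle term 'n'.

u -> d


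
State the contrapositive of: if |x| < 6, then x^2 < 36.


The contrapositive of (P → Q) is (¬Q → ¬P); it is logically equivalent to the original.
Here P = '|x| < 6' and Q = 'x^2 < 36'.

If not (x^2 < 36), then not (|x| < 6).


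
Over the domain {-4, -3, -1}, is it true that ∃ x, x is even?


Evaluate the predicate on each element: -4:T, -3:F, -1:F.
Witness x = -4 satisfies the predicate.

T


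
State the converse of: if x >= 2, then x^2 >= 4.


The converse of (P → Q) is (Q → P). It is not in general equivalent to the original.
Here P = 'x >= 2' and Q = 'x^2 >= 4'.

If x^2 >= 4, then x >= 2.


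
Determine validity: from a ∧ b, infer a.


This matches the form of conjunction elimination: the conclusion follows in every model of the premises.

Valid.


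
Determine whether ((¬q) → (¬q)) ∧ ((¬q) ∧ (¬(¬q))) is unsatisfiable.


Truth table over {q}:
q | φ
-----
F | F
T | F
Every row is false.

Yes, it is a contradiction.


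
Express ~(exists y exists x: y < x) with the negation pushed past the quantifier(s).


Negation flips each quantifier (∀↔∃) and negates the inner predicate.
¬(exists y exists x: φ) = forall y forall x: ¬φ.

forall y forall x: ~(y < x)


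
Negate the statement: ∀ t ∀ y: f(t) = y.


Negation flips each quantifier (∀↔∃) and negates the inner predicate.
¬(∀ t ∀ y: φ) = ∃ t ∃ y: ¬φ.

∃ t ∃ y: ¬(f(t) = y)


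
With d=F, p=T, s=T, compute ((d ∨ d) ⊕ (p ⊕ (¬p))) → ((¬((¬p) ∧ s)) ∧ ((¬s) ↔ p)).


Substitute d=F, p=T, s=T:
… (earlier sub-steps elided)
¬p = F
p ⊕ (¬p) = T ⊕ F = T
(d ∨ d) ⊕ (p ⊕ (¬p)) = F ⊕ T = T
¬p = F
(¬p) ∧ s = F ∧ T = F
¬((¬p) ∧ s) = T
¬s = F
(¬s) ↔ p = F ↔ T = F
(¬((¬p) ∧ s)) ∧ ((¬s) ↔ p) = T ∧ F = F
((d ∨ d) ⊕ (p ⊕ (¬p))) → ((¬((¬p) ∧ s)) ∧ ((¬s) ↔ p)) = T → F = F

F


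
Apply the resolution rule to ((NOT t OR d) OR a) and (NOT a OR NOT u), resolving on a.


The clauses contain complementary literals a and NOTa.
Resolution eliminates this pair and disjoins the remaining literals (merging duplicates).

((NOT t OR d) OR NOT u)


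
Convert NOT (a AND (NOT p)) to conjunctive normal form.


Step 1: Apply De Morgan: ¬(a ∧ (¬p)) = ¬a ∨ ¬(¬p).
Step 2: Eliminate any double negations (¬¬X = X).

(NOT a) OR p


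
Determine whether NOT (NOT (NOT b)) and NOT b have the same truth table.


Compare truth tables:
b | φ | ψ
---------
F | T | T
T | F | F
The columns φ and ψ agree on every row.

Yes, they are logically equivalent.


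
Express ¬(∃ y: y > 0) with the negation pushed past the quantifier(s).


¬(∀ x: φ) = ∃ x: ¬φ, and ¬(∃ x: φ) = ∀ x: ¬φ.
Apply to the existential statement.

∀ y: ¬(y > 0)


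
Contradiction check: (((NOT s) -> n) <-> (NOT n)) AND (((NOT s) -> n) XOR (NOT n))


Truth table over {n, s}:
n | s | φ
---------
F | F | F
T | F | F
F | T | F
T | T | F
Every row is false.

Yes, it is a contradiction.


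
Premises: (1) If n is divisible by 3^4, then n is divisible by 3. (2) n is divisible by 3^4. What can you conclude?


Modus ponens: from (P → Q) and P, infer Q.
P = 'n is divisible by 3^4' is asserted, and P → Q holds, so Q follows.

n is divisible by 3.


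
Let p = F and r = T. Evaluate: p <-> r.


Biconditional is true when both operands have the same truth value.
Substitute: p=F, r=T.
F <-> T evaluates to F.

F


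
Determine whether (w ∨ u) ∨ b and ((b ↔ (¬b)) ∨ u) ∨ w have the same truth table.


Compare truth tables:
b | u | w | φ | ψ
-----------------
F | F | F | F | F
T | F | F | T | F
F | T | F | T | T
T | T | F | T | T
F | F | T | T | T
T | F | T | T | T
F | T | T | T | T
T | T | T | T | T
They differ at row 2 (b=T, u=F, w=F): φ=T but ψ=F.

No, they are not logically equivalent.


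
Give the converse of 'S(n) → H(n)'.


The converse of (P → Q) is (Q → P). It is not in general equivalent to the original.
Here P = 'S(n)' and Q = 'H(n)'.

If H(n), then S(n).


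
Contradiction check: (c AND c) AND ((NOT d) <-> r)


Truth table over {c, d, r}:
c | d | r | φ
-------------
F | F | F | F
T | F | F | F
F | T | F | F
T | T | F | T
F | F | T | F
T | F | T | T
F | T | T | F
T | T | T | F
Satisfying assignment at row 4: c=T, d=T, r=F gives T.

No, it is not a contradiction.


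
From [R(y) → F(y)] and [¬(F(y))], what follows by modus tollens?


Modus tollens: from (P → Q) and ¬Q, infer ¬P.
Q = 'F(y)' is denied; since P → Q, P must also fail.

Not (R(y)).


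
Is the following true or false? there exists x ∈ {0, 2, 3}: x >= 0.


Evaluate the predicate on each element: 0:T, 2:T, 3:T.
Witness x = 0 satisfies the predicate.

T


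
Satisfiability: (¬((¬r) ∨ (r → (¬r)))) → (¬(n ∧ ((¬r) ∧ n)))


Search for a satisfying assignment over {n, r}.
Try n=F, r=F: the formula evaluates to T.
A satisfying assignment exists.

Satisfiable.


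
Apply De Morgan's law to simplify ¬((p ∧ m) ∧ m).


De Morgan: the negation of a conjunction is the disjunction of the negations.
Distribute ¬ across ∧, flipping it to ∨, and negate each literal.

((¬p) ∨ (¬m)) ∨ (¬m)


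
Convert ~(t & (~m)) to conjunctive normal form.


Step 1: Apply De Morgan: ¬(t ∧ (¬m)) = ¬t ∨ ¬(¬m).
Step 2: Eliminate any double negations (¬¬X = X).

(~t) | m


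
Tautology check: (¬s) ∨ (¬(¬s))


Build the truth table over {s}:
s | φ
-----
F | T
T | T
Every row evaluates to true.

Yes, it is a tautology.


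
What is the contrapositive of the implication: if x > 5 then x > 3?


The contrapositive of (P → Q) is (¬Q → ¬P); it is logically equivalent to the original.
Here P = 'x > 5' and Q = 'x > 3'.

If not (x > 3), then not (x > 5).


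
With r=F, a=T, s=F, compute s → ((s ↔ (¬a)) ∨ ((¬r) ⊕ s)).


Substitute r=F, a=T, s=F:
¬a = F
s ↔ (¬a) = F ↔ F = T
¬r = T
(¬r) ⊕ s = T ⊕ F = T
(s ↔ (¬a)) ∨ ((¬r) ⊕ s) = T ∨ T = T
s → ((s ↔ (¬a)) ∨ ((¬r) ⊕ s)) = F → T = T

T


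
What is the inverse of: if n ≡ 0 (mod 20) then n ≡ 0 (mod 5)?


The inverse of (P → Q) is (¬P → ¬Q). It is equivalent to the converse, not to the original.
Here P = 'n ≡ 0 (mod 20)' and Q = 'n ≡ 0 (mod 5)'.

If not (n ≡ 0 (mod 20)), then not (n ≡ 0 (mod 5)).


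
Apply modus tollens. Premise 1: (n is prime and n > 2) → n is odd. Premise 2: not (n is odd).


Modus tollens: from (P → Q) and ¬Q, infer ¬P.
Q = 'n is odd' is denied; since P → Q, P must also fail.

Not ((n is prime and n > 2)).


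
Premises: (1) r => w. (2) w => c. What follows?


Hypothetical syllogism: from (P → Q) and (Q → R), infer (P → R).
Chain the two implications through the shared middle term 'w'.

r => c


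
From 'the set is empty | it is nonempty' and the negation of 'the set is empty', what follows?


Disjunctive syllogism: from (P ∨ Q) and ¬P, infer Q.
One disjunct, 'the set is empty', is ruled out; the other must hold.

it is nonempty


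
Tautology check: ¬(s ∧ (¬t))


Build the truth table over {s, t}:
s | t | φ
---------
F | F | T
T | F | F
F | T | T
T | T | T
Counterexample at row 2: with s=T, t=F, the formula is F.

No, it is not a tautology.


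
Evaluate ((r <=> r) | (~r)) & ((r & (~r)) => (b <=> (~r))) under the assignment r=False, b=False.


Substitute r=False, b=False:
r <=> r = False <=> False = True
~r = True
(r <=> r) | (~r) = True | True = True
~r = True
r & (~r) = False & True = False
~r = True
b <=> (~r) = False <=> True = False
(r & (~r)) => (b <=> (~r)) = False => False = True
((r <=> r) | (~r)) & ((r & (~r)) => (b <=> (~r))) = True & True = True

True


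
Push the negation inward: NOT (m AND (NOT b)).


De Morgan: the negation of a conjunction is the disjunction of the negations.
Distribute NOT across AND, flipping it to OR, and negate each literal.

(NOT m) OR b


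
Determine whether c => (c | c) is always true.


Build the truth table over {c}:
c | φ
-----
False | True
True | True
Every row evaluates to true.

Yes, it is a tautology.


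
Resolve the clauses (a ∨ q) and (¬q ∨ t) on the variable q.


The clauses contain complementary literals q and ¬q.
Resolution eliminates this pair and disjoins the remaining literals (merging duplicates).

(a ∨ t)


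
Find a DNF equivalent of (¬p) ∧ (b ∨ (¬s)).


Step 1: Distribute ∧ over ∨: (¬p) ∧ (b ∨ (¬s)) = ((¬p) ∧ b) ∨ ((¬p) ∧ (¬s)).

((¬p) ∧ b) ∨ ((¬p) ∧ (¬s))


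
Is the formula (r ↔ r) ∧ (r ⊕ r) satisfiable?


Check all 2 assignments over {r}:
r | φ
-----
F | F
T | F
No assignment makes the formula true.

Unsatisfiable.


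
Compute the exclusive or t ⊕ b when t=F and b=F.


Exclusive or is true when exactly one operand is true.
Substitute: t=F, b=F.
F ⊕ F evaluates to F.

F


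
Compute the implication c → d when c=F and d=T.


Implication is false only when antecedent is true and consequent is false.
Substitute: c=F, d=T.
F → T evaluates to T.

T


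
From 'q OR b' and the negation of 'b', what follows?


Disjunctive syllogism: from (P ∨ Q) and ¬P, infer Q.
One disjunct, 'b', is ruled out; the other must hold.

q


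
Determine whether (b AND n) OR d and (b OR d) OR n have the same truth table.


Compare truth tables:
b | d | n | φ | ψ
-----------------
F | F | F | F | F
T | F | F | F | T
F | T | F | T | T
T | T | F | T | T
F | F | T | F | T
T | F | T | T | T
F | T | T | T | T
T | T | T | T | T
They differ at row 2 (b=T, d=F, n=F): φ=F but ψ=T.

No, they are not logically equivalent.


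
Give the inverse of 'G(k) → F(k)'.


The inverse of (P → Q) is (¬P → ¬Q). It is equivalent to the converse, not to the original.
Here P = 'G(k)' and Q = 'F(k)'.

If not (G(k)), then not (F(k)).


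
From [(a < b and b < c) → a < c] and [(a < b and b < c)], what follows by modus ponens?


Modus ponens: from (P → Q) and P, infer Q.
P = '(a < b and b < c)' is asserted, and P → Q holds, so Q follows.

a < c.


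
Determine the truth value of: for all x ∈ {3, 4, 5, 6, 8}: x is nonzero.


Evaluate the predicate on each element: 3:T, 4:T, 5:T, 6:T, 8:T.
Every element satisfies the predicate.

T


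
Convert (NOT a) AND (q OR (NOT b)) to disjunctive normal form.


Step 1: Distribute ∧ over ∨: (¬a) ∧ (q ∨ (¬b)) = ((¬a) ∧ q) ∨ ((¬a) ∧ (¬b)).

((NOT a) AND q) OR ((NOT a) AND (NOT b))


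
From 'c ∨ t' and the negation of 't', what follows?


Disjunctive syllogism: from (P ∨ Q) and ¬P, infer Q.
One disjunct, 't', is ruled out; the other must hold.

c


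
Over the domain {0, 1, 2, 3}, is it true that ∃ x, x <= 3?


Evaluate the predicate on each element: 0:T, 1:T, 2:T, 3:T.
Witness x = 0 satisfies the predicate.

T


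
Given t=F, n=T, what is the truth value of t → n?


Implication is false only when antecedent is true and consequent is false.
Substitute: t=F, n=T.
F → T evaluates to T.

T


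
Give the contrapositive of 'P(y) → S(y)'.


The contrapositive of (P → Q) is (¬Q → ¬P); it is logically equivalent to the original.
Here P = 'P(y)' and Q = 'S(y)'.

If not (S(y)), then not (P(y)).


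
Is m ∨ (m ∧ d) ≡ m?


Compare truth tables:
d | m | φ | ψ
-------------
F | F | F | F
T | F | F | F
F | T | T | T
T | T | T | T
The columns φ and ψ agree on every row.

Yes, they are logically equivalent.


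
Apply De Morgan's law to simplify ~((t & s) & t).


De Morgan: the negation of a conjunction is the disjunction of the negations.
Distribute ~ across &, flipping it to |, and negate each literal.

((~t) | (~s)) | (~t)


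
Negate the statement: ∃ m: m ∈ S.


¬(∀ x: φ) = ∃ x: ¬φ, and ¬(∃ x: φ) = ∀ x: ¬φ.
Apply to the existential statement.

∀ m: ¬(m ∈ S)


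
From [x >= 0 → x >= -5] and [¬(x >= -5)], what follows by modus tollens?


Modus tollens: from (P → Q) and ¬Q, infer ¬P.
Q = 'x >= -5' is denied; since P → Q, P must also fail.

Not (x >= 0).


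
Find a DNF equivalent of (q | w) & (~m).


Step 1: Distribute ∧ over ∨: (q ∨ w) ∧ (¬m) = (q ∧ (¬m)) ∨ (w ∧ (¬m)).

(q & (~m)) | (w & (~m))


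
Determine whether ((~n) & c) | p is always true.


Build the truth table over {c, n, p}:
c | n | p | φ
-------------
False | False | False | False
True | False | False | True
False | True | False | False
True | True | False | False
False | False | True | True
True | False | True | True
False | True | True | True
True | True | True | True
Counterexample at row 1: with c=False, n=False, p=False, the formula is False.

No, it is not a tautology.


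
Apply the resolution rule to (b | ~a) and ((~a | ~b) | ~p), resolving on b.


The clauses contain complementary literals b and ~b.
Resolution eliminates this pair and disjoins the remaining literals (merging duplicates).

(~a | ~p)


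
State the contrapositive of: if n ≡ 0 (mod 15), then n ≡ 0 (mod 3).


The contrapositive of (P → Q) is (¬Q → ¬P); it is logically equivalent to the original.
Here P = 'n ≡ 0 (mod 15)' and Q = 'n ≡ 0 (mod 3)'.

If not (n ≡ 0 (mod 3)), then not (n ≡ 0 (mod 15)).


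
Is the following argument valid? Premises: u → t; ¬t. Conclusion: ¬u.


This matches the form of modus tollens: the conclusion follows in every model of the premises.

Valid.


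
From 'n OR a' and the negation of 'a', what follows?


Disjunctive syllogism: from (P ∨ Q) and ¬P, infer Q.
One disjunct, 'a', is ruled out; the other must hold.

n


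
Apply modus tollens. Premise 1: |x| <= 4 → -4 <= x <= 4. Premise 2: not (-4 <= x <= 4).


Modus tollens: from (P → Q) and ¬Q, infer ¬P.
Q = '-4 <= x <= 4' is denied; since P → Q, P must also fail.

Not (|x| <= 4).


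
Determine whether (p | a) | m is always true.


Build the truth table over {a, m, p}:
a | m | p | φ
-------------
False | False | False | False
True | False | False | True
False | True | False | True
True | True | False | True
False | False | True | True
True | False | True | True
False | True | True | True
True | True | True | True
Counterexample at row 1: with a=False, m=False, p=False, the formula is False.

No, it is not a tautology.


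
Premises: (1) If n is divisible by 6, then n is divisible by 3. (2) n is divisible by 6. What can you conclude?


Modus ponens: from (P → Q) and P, infer Q.
P = 'n is divisible by 6' is asserted, and P → Q holds, so Q follows.

n is divisible by 3.


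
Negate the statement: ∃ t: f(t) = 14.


¬(∀ x: φ) = ∃ x: ¬φ, and ¬(∃ x: φ) = ∀ x: ¬φ.
Apply to the existential statement.

∀ t: ¬(f(t) = 14)


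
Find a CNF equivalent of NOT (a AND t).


Step 1: Apply De Morgan: ¬(a ∧ t) = ¬a ∨ ¬t.

(NOT a) OR (NOT t)


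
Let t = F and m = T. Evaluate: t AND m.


Conjunction is true only when both operands are true.
Substitute: t=F, m=T.
F AND T evaluates to F.

F


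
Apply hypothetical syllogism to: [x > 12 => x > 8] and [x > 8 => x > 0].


Hypothetical syllogism: from (P → Q) and (Q → R), infer (P → R).
Chain the two implications through the shared middle term 'x > 8'.

x > 12 => x > 0


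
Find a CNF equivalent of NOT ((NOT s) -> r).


Step 1: Rewrite (¬s) → r as ¬(¬s) ∨ r.
Step 2: Negate: ¬(¬(¬s) ∨ r) = (¬s) ∧ ¬r (De Morgan + double negation).

(NOT s) AND (NOT r)


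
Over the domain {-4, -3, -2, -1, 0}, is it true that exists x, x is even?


Evaluate the predicate on each element: -4:True, -3:False, -2:True, -1:False, 0:True.
Witness x = -4 satisfies the predicate.

True


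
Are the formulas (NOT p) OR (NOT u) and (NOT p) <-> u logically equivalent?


Compare truth tables:
p | u | φ | ψ
-------------
F | F | T | F
T | F | T | T
F | T | T | T
T | T | F | F
They differ at row 1 (p=F, u=F): φ=T but ψ=F.

No, they are not logically equivalent.


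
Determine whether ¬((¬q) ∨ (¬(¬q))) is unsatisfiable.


Truth table over {q}:
q | φ
-----
F | F
T | F
Every row is false.

Yes, it is a contradiction.


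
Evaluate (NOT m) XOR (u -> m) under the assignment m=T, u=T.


Substitute m=T, u=T:
NOT m = F
u -> m = T -> T = T
(NOT m) XOR (u -> m) = F XOR T = T

T


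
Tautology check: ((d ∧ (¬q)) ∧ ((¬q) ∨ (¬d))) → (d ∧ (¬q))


Build the truth table over {d, q}:
d | q | φ
---------
F | F | T
T | F | T
F | T | T
T | T | T
Every row evaluates to true.

Yes, it is a tautology.


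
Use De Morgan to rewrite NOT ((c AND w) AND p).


De Morgan: the negation of a conjunction is the disjunction of the negations.
Distribute NOT across AND, flipping it to OR, and negate each literal.

((NOT c) OR (NOT w)) OR (NOT p)


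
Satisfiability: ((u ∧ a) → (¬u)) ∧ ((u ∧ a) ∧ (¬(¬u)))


Check all 4 assignments over {a, u}:
a | u | φ
---------
F | F | F
T | F | F
F | T | F
T | T | F
No assignment makes the formula true.

Unsatisfiable.


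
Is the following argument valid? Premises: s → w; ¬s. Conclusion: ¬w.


This is denying the antecedent (fallacy). There exist truth assignments where the premises are all true but the conclusion is false.

Invalid.


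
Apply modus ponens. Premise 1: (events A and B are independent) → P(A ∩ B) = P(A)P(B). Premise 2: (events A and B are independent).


Modus ponens: from (P → Q) and P, infer Q.
P = '(events A and B are independent)' is asserted, and P → Q holds, so Q follows.

P(A ∩ B) = P(A)P(B).


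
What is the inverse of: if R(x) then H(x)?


The inverse of (P → Q) is (¬P → ¬Q). It is equivalent to the converse, not to the original.
Here P = 'R(x)' and Q = 'H(x)'.

If not (R(x)), then not (H(x)).


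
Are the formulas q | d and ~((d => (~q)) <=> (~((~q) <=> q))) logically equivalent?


Compare truth tables:
d | q | φ | ψ
-------------
False | False | False | False
True | False | True | False
False | True | True | False
True | True | True | True
They differ at row 2 (d=True, q=False): φ=True but ψ=False.

No, they are not logically equivalent.


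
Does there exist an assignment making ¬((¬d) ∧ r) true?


Search for a satisfying assignment over {d, r}.
Try d=F, r=F: the formula evaluates to T.
A satisfying assignment exists.

Satisfiable.


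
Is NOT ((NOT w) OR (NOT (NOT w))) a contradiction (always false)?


Truth table over {w}:
w | φ
-----
F | F
T | F
Every row is false.

Yes, it is a contradiction.


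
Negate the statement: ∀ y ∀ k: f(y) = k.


Negation flips each quantifier (∀↔∃) and negates the inner predicate.
¬(∀ y ∀ k: φ) = ∃ y ∃ k: ¬φ.

∃ y ∃ k: ¬(f(y) = k)


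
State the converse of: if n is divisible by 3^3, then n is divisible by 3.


The converse of (P → Q) is (Q → P). It is not in general equivalent to the original.
Here P = 'n is divisible by 3^3' and Q = 'n is divisible by 3'.

If n is divisible by 3, then n is divisible by 3^3.


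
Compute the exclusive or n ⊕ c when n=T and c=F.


Exclusive or is true when exactly one operand is true.
Substitute: n=T, c=F.
T ⊕ F evaluates to T.

T


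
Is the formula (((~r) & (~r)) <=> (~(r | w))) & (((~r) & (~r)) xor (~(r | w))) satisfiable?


Check all 4 assignments over {r, w}:
r | w | φ
---------
False | False | False
True | False | False
False | True | False
True | True | False
No assignment makes the formula true.

Unsatisfiable.


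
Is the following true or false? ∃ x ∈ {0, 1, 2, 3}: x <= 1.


Evaluate the predicate on each element: 0:T, 1:T, 2:F, 3:F.
Witness x = 0 satisfies the predicate.

T


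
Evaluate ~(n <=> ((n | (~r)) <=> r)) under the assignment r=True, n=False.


Substitute r=True, n=False:
~r = False
n | (~r) = False | False = False
(n | (~r)) <=> r = False <=> True = False
n <=> ((n | (~r)) <=> r) = False <=> False = True
~(n <=> ((n | (~r)) <=> r)) = False

False


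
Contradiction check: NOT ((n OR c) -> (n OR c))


Truth table over {c, n}:
c | n | φ
---------
F | F | F
T | F | F
F | T | F
T | T | F
Every row is false.

Yes, it is a contradiction.


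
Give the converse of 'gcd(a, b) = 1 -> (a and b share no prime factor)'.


The converse of (P → Q) is (Q → P). It is not in general equivalent to the original.
Here P = 'gcd(a, b) = 1' and Q = '(a and b share no prime factor)'.

If (a and b share no prime factor), then gcd(a, b) = 1.


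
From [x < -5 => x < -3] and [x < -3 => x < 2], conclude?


Hypothetical syllogism: from (P → Q) and (Q → R), infer (P → R).
Chain the two implications through the shared middle term 'x < -3'.

x < -5 => x < 2


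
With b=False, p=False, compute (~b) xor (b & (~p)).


Substitute b=False, p=False:
~b = True
~p = True
b & (~p) = False & True = False
(~b) xor (b & (~p)) = True xor False = True

True


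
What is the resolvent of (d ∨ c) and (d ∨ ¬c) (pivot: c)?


The clauses contain complementary literals c and ¬c.
Resolution eliminates this pair and disjoins the remaining literals (merging duplicates).

d


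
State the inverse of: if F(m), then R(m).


The inverse of (P → Q) is (¬P → ¬Q). It is equivalent to the converse, not to the original.
Here P = 'F(m)' and Q = 'R(m)'.

If not (F(m)), then not (R(m)).


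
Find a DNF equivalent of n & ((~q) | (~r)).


Step 1: Distribute ∧ over ∨: n ∧ ((¬q) ∨ (¬r)) = (n ∧ (¬q)) ∨ (n ∧ (¬r)).

(n & (~q)) | (n & (~r))


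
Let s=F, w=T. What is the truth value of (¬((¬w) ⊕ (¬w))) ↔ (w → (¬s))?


Substitute s=F, w=T:
¬w = F
¬w = F
(¬w) ⊕ (¬w) = F ⊕ F = F
¬((¬w) ⊕ (¬w)) = T
¬s = T
w → (¬s) = T → T = T
(¬((¬w) ⊕ (¬w))) ↔ (w → (¬s)) = T ↔ T = T

T


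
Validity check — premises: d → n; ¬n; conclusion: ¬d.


This matches the form of modus tollens: the conclusion follows in every model of the premises.

Valid.


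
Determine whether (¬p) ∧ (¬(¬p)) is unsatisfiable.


Truth table over {p}:
p | φ
-----
F | F
T | F
Every row is false.

Yes, it is a contradiction.


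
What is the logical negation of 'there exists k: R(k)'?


¬(for all x: φ) = there exists x: ¬φ, and ¬(there exists x: φ) = for all x: ¬φ.
Apply to the existential statement.

for all k: NOT(R(k))


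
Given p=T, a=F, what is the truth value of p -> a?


Implication is false only when antecedent is true and consequent is false.
Substitute: p=T, a=F.
T -> F evaluates to F.

F


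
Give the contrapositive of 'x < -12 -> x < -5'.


The contrapositive of (P → Q) is (¬Q → ¬P); it is logically equivalent to the original.
Here P = 'x < -12' and Q = 'x < -5'.

If not (x < -5), then not (x < -12).


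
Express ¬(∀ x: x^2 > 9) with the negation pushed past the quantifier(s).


¬(∀ x: φ) = ∃ x: ¬φ, and ¬(∃ x: φ) = ∀ x: ¬φ.
Apply to the universal statement.

∃ x: ¬(x^2 > 9)


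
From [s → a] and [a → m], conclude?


Hypothetical syllogism: from (P → Q) and (Q → R), infer (P → R).
Chain the two implications through the shared middle term 'a'.

s → m


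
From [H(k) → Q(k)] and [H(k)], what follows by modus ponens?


Modus ponens: from (P → Q) and P, infer Q.
P = 'H(k)' is asserted, and P → Q holds, so Q follows.

Q(k).


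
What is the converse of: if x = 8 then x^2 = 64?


The converse of (P → Q) is (Q → P). It is not in general equivalent to the original.
Here P = 'x = 8' and Q = 'x^2 = 64'.

If x^2 = 64, then x = 8.


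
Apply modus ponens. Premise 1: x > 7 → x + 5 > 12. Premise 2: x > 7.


Modus ponens: from (P → Q) and P, infer Q.
P = 'x > 7' is asserted, and P → Q holds, so Q follows.

x + 5 > 12.


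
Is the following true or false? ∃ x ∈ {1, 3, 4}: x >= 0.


Evaluate the predicate on each element: 1:T, 3:T, 4:T.
Witness x = 1 satisfies the predicate.

T


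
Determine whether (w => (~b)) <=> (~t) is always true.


Build the truth table over {b, t, w}:
b | t | w | φ
-------------
False | False | False | True
True | False | False | True
False | True | False | False
True | True | False | False
False | False | True | True
True | False | True | False
False | True | True | False
True | True | True | True
Counterexample at row 3: with b=False, t=True, w=False, the formula is False.

No, it is not a tautology.
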